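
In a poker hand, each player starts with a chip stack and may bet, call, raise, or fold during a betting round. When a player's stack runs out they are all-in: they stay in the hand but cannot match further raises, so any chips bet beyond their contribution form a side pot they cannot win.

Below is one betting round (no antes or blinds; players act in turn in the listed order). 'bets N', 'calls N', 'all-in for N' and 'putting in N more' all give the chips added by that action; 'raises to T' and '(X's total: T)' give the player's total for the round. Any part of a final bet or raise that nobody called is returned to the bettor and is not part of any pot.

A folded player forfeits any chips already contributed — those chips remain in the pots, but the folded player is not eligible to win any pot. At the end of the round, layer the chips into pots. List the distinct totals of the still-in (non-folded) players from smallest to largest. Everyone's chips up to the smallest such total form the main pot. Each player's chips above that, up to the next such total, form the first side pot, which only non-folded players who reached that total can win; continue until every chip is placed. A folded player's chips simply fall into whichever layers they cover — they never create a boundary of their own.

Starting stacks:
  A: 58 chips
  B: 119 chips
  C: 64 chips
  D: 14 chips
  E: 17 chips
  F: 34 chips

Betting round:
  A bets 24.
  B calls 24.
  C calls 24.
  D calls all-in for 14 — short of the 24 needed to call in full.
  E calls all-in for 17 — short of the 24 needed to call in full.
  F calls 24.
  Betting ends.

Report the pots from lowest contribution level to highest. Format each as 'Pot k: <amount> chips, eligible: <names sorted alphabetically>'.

Pot 1: 84 chips, eligible: A, B, C, D, E, F
Pot 2: 15 chips, eligible: A, B, C, E, F
Pot 3: 28 chips, eligible: A, B, C, F

Derivation:
Contributions: A=24, B=24, C=24, D=14, E=17, F=24
Pot levels (distinct totals of non-folded players): 14, 17, 24
Layer 1-14: 14 each from A, B, C, D, E, F = 14*6 = 84 chips; eligible A, B, C, D, E, F
Layer 15-17: 3 each from A, B, C, E, F = 3*5 = 15 chips; eligible A, B, C, E, F
Layer 18-24: 7 each from A, B, C, F = 7*4 = 28 chips; eligible A, B, C, F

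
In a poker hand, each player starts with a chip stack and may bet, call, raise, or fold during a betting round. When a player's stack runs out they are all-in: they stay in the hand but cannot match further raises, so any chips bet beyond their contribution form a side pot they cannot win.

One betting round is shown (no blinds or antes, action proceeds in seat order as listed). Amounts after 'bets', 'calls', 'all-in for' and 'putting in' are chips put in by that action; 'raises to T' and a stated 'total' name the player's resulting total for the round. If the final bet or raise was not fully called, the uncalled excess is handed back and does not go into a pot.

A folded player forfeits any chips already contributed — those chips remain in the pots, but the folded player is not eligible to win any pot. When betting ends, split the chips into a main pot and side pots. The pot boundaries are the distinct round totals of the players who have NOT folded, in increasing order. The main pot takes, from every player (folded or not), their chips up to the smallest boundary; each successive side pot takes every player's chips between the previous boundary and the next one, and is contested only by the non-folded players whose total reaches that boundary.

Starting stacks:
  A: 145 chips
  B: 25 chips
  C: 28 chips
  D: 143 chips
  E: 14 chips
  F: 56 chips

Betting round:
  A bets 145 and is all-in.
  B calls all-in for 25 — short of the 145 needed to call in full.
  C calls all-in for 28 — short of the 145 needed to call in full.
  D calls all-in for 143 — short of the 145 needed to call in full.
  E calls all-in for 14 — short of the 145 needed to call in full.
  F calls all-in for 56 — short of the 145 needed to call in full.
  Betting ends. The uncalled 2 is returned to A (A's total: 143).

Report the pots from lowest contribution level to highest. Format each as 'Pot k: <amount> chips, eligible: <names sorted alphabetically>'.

Pot 1: 84 chips, eligible: A, B, C, D, E, F
Pot 2: 55 chips, eligible: A, B, C, D, F
Pot 3: 12 chips, eligible: A, C, D, F
Pot 4: 84 chips, eligible: A, D, F
Pot 5: 174 chips, eligible: A, D

Derivation:
Contributions (after 2 returned to A): A=143, B=25, C=28, D=143, E=14, F=56
Pot levels (distinct totals of non-folded players): 14, 25, 28, 56, 143
Layer 1-14: 14 each from A, B, C, D, E, F = 14*6 = 84 chips; eligible A, B, C, D, E, F
Layer 15-25: 11 each from A, B, C, D, F = 11*5 = 55 chips; eligible A, B, C, D, F
Layer 26-28: 3 each from A, C, D, F = 3*4 = 12 chips; eligible A, C, D, F
Layer 29-56: 28 each from A, D, F = 28*3 = 84 chips; eligible A, D, F
Layer 57-143: 87 each from A, D = 87*2 = 174 chips; eligible A, D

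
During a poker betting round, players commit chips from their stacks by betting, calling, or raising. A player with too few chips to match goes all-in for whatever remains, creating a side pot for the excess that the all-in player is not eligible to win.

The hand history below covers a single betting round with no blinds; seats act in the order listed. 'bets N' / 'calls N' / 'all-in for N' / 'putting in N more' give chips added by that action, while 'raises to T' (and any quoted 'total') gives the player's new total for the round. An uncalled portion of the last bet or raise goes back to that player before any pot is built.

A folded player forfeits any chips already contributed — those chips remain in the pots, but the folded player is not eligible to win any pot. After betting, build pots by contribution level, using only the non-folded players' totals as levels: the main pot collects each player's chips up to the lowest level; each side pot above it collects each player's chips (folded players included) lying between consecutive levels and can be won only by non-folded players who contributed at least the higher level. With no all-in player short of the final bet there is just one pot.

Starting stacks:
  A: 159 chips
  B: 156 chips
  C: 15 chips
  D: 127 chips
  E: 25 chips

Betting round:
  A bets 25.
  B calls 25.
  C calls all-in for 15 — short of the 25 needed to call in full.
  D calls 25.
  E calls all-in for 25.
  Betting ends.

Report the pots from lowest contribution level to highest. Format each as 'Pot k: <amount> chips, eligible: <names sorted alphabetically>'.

Contributions: A=25, B=25, C=15, D=25, E=25
Pot levels (distinct totals of non-folded players): 15, 25
Layer 1-15: 15 each from A, B, C, D, E = 15*5 = 75 chips; eligible A, B, C, D, E
Layer 16-25: 10 each from A, B, D, E = 10*4 = 40 chips; eligible A, B, D, E

Pot 1: 75 chips, eligible: A, B, C, D, E
Pot 2: 40 chips, eligible: A, B, D, E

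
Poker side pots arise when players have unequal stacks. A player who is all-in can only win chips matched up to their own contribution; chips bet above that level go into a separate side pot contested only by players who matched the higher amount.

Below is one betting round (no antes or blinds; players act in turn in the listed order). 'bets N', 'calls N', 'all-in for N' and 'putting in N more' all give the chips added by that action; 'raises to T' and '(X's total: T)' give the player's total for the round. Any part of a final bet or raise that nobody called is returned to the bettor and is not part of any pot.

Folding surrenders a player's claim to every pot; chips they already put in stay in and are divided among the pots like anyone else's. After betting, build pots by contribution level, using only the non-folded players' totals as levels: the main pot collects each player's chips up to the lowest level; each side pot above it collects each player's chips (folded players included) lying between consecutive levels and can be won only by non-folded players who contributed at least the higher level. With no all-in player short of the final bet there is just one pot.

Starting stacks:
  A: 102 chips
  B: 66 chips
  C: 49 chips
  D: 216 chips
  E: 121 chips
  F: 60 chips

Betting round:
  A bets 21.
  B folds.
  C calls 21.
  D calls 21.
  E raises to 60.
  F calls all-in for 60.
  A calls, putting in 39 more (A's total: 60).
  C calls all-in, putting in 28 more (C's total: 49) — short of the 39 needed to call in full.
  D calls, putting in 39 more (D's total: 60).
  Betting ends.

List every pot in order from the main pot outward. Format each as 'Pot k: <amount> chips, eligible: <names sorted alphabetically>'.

Pot 1: 245 chips, eligible: A, C, D, E, F
Pot 2: 44 chips, eligible: A, D, E, F

Derivation:
Contributions: A=60, C=49, D=60, E=60, F=60
Folded: B
Pot levels (distinct totals of non-folded players): 49, 60
Layer 1-49: 49 each from A, C, D, E, F = 49*5 = 245 chips; eligible A, C, D, E, F
Layer 50-60: 11 each from A, D, E, F = 11*4 = 44 chips; eligible A, D, E, F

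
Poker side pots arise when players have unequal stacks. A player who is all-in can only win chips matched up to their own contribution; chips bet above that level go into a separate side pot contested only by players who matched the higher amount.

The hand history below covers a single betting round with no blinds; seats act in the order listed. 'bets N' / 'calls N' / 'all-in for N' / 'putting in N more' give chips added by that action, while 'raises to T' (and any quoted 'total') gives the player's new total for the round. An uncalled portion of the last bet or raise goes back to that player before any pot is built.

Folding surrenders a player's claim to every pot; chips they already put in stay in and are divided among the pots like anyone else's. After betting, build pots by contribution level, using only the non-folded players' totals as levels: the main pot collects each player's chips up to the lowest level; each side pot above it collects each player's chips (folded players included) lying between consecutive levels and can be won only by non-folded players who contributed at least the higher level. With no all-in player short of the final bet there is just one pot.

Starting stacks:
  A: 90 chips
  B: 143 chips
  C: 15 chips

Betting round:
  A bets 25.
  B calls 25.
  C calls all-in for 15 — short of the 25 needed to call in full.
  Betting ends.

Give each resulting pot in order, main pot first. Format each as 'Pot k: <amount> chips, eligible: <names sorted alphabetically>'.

Contributions: A=25, B=25, C=15
Pot levels (distinct totals of non-folded players): 15, 25
Layer 1-15: 15 each from A, B, C = 15*3 = 45 chips; eligible A, B, C
Layer 16-25: 10 each from A, B = 10*2 = 20 chips; eligible A, B

Pot 1: 45 chips, eligible: A, B, C
Pot 2: 20 chips, eligible: A, B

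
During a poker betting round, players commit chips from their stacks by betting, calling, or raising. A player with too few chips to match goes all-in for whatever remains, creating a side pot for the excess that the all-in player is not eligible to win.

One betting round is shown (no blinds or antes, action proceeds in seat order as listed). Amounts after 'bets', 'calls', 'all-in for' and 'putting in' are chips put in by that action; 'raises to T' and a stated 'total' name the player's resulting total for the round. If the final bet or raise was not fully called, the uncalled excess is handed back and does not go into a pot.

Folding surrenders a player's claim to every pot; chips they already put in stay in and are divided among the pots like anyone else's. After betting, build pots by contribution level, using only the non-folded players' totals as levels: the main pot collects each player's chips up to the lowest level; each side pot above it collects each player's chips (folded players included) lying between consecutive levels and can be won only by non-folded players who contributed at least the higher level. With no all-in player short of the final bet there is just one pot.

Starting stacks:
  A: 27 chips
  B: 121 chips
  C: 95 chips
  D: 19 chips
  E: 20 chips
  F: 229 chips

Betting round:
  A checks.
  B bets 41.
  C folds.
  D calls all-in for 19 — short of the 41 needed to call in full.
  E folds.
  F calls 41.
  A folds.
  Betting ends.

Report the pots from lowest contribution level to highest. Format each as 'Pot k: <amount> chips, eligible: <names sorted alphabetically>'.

Pot 1: 57 chips, eligible: B, D, F
Pot 2: 44 chips, eligible: B, F

Derivation:
Contributions: B=41, D=19, F=41
Folded: A, C, E
Pot levels (distinct totals of non-folded players): 19, 41
Layer 1-19: 19 each from B, D, F = 19*3 = 57 chips; eligible B, D, F
Layer 20-41: 22 each from B, F = 22*2 = 44 chips; eligible B, F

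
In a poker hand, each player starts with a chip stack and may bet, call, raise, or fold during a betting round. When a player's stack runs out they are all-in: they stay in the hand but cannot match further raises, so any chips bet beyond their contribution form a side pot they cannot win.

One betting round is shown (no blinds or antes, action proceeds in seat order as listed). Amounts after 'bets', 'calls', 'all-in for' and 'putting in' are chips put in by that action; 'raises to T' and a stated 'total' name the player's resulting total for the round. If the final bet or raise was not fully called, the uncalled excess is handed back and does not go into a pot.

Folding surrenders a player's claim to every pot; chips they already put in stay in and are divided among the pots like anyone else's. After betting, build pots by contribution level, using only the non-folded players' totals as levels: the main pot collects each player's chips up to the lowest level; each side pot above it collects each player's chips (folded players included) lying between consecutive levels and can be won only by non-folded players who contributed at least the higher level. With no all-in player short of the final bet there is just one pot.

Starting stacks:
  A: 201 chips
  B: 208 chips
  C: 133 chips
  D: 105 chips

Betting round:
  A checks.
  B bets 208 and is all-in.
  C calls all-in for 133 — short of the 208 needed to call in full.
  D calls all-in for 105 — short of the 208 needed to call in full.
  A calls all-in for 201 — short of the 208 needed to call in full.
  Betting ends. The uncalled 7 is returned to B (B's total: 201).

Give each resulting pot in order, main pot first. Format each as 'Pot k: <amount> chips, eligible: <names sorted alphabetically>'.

Contributions (after 7 returned to B): A=201, B=201, C=133, D=105
Pot levels (distinct totals of non-folded players): 105, 133, 201
Layer 1-105: 105 each from A, B, C, D = 105*4 = 420 chips; eligible A, B, C, D
Layer 106-133: 28 each from A, B, C = 28*3 = 84 chips; eligible A, B, C
Layer 134-201: 68 each from A, B = 68*2 = 136 chips; eligible A, B

Pot 1: 420 chips, eligible: A, B, C, D
Pot 2: 84 chips, eligible: A, B, C
Pot 3: 136 chips, eligible: A, B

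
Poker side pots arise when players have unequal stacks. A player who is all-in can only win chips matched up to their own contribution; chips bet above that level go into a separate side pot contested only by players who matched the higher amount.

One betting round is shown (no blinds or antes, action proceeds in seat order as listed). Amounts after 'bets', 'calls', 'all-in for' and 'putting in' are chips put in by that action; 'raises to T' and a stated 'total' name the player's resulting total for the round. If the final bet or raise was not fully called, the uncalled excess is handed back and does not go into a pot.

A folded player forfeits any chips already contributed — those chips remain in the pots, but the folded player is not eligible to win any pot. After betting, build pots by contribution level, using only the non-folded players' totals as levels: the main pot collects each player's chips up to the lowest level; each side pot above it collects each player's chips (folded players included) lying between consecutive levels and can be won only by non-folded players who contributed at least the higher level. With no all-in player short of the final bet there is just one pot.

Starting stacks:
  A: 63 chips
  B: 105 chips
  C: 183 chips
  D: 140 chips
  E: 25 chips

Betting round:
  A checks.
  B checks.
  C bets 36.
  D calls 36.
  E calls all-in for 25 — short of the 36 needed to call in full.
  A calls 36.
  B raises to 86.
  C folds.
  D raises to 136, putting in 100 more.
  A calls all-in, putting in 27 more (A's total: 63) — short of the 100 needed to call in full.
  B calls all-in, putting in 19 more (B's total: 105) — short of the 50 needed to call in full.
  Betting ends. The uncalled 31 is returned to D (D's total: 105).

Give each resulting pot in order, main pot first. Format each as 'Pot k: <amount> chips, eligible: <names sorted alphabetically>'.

Pot 1: 125 chips, eligible: A, B, D, E
Pot 2: 125 chips, eligible: A, B, D
Pot 3: 84 chips, eligible: B, D

Derivation:
Contributions (after 31 returned to D): A=63, B=105, C=36, D=105, E=25
Folded: C
Pot levels (distinct totals of non-folded players): 25, 63, 105
Layer 1-25: 25 each from A, B, C, D, E = 25*5 = 125 chips; eligible A, B, D, E
Layer 26-63: A 38 + B 38 + C 11 + D 38 = 125 chips; eligible A, B, D
Layer 64-105: 42 each from B, D = 42*2 = 84 chips; eligible B, D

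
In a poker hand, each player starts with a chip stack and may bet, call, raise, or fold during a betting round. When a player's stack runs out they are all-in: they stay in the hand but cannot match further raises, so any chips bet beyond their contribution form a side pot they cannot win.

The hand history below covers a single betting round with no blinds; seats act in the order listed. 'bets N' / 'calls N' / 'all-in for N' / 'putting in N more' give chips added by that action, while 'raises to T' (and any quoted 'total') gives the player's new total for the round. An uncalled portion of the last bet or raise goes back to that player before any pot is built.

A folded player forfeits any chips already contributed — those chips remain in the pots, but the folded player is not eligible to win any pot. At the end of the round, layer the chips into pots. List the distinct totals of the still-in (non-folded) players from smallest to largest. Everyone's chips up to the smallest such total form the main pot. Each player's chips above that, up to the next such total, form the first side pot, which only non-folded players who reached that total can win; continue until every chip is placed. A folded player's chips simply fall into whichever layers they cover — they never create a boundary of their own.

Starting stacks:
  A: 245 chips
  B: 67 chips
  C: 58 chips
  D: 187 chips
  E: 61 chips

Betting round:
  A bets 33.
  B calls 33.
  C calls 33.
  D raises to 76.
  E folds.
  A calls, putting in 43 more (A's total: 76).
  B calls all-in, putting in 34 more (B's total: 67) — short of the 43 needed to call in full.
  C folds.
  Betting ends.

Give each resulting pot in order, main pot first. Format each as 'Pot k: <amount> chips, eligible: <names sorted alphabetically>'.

Pot 1: 234 chips, eligible: A, B, D
Pot 2: 18 chips, eligible: A, D

Derivation:
Contributions: A=76, B=67, C=33, D=76
Folded: C, E
Pot levels (distinct totals of non-folded players): 67, 76
Layer 1-67: A 67 + B 67 + C 33 + D 67 = 234 chips; eligible A, B, D
Layer 68-76: 9 each from A, D = 9*2 = 18 chips; eligible A, D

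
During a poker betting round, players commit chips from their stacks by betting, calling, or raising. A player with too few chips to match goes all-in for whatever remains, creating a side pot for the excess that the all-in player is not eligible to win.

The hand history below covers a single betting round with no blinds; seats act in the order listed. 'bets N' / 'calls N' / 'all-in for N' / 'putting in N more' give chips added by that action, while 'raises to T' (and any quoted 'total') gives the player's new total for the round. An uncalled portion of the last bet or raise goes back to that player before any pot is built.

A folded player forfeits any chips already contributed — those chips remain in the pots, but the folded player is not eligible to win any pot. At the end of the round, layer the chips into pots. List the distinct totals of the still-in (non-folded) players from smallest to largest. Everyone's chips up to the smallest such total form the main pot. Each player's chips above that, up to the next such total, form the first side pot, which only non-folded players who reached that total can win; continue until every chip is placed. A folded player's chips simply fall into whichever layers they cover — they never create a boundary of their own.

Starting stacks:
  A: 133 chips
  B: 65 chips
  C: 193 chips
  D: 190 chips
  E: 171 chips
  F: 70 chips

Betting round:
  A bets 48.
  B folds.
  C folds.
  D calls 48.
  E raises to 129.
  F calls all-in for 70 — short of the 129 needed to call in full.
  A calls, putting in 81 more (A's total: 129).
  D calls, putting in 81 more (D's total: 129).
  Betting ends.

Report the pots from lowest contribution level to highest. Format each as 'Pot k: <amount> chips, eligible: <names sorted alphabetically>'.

Contributions: A=129, D=129, E=129, F=70
Folded: B, C
Pot levels (distinct totals of non-folded players): 70, 129
Layer 1-70: 70 each from A, D, E, F = 70*4 = 280 chips; eligible A, D, E, F
Layer 71-129: 59 each from A, D, E = 59*3 = 177 chips; eligible A, D, E

Pot 1: 280 chips, eligible: A, D, E, F
Pot 2: 177 chips, eligible: A, D, E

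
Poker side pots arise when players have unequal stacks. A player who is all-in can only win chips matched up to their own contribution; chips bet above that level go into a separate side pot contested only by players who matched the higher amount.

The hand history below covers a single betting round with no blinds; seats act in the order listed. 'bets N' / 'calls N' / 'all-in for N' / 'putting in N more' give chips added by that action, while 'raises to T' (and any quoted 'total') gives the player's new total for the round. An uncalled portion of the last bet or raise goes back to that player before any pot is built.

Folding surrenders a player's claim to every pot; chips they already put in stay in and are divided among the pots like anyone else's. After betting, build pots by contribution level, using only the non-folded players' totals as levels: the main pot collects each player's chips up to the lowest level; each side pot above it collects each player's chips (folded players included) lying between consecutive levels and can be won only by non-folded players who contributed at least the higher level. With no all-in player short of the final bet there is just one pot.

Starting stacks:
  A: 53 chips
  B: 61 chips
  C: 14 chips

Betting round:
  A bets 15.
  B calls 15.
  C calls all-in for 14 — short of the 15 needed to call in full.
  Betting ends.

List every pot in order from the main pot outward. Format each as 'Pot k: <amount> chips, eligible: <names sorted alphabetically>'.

Contributions: A=15, B=15, C=14
Pot levels (distinct totals of non-folded players): 14, 15
Layer 1-14: 14 each from A, B, C = 14*3 = 42 chips; eligible A, B, C
Layer 15-15: 1 each from A, B = 1*2 = 2 chips; eligible A, B

Pot 1: 42 chips, eligible: A, B, C
Pot 2: 2 chips, eligible: A, B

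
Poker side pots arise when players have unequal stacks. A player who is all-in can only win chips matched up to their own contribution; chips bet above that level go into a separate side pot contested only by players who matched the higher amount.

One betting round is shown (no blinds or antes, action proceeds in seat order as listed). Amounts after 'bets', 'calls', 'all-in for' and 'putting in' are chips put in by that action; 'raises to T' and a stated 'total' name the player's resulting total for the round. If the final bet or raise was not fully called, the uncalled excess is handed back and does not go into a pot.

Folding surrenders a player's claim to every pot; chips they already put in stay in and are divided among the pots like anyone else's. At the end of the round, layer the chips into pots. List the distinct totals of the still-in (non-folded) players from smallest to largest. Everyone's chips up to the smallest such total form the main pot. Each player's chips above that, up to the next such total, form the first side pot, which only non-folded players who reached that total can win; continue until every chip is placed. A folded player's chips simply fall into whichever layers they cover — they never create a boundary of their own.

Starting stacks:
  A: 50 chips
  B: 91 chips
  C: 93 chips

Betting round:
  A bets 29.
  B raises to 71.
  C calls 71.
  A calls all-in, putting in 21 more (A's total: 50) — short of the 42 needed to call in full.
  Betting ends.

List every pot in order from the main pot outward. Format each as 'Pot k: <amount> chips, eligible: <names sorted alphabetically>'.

Pot 1: 150 chips, eligible: A, B, C
Pot 2: 42 chips, eligible: B, C

Derivation:
Contributions: A=50, B=71, C=71
Pot levels (distinct totals of non-folded players): 50, 71
Layer 1-50: 50 each from A, B, C = 50*3 = 150 chips; eligible A, B, C
Layer 51-71: 21 each from B, C = 21*2 = 42 chips; eligible B, C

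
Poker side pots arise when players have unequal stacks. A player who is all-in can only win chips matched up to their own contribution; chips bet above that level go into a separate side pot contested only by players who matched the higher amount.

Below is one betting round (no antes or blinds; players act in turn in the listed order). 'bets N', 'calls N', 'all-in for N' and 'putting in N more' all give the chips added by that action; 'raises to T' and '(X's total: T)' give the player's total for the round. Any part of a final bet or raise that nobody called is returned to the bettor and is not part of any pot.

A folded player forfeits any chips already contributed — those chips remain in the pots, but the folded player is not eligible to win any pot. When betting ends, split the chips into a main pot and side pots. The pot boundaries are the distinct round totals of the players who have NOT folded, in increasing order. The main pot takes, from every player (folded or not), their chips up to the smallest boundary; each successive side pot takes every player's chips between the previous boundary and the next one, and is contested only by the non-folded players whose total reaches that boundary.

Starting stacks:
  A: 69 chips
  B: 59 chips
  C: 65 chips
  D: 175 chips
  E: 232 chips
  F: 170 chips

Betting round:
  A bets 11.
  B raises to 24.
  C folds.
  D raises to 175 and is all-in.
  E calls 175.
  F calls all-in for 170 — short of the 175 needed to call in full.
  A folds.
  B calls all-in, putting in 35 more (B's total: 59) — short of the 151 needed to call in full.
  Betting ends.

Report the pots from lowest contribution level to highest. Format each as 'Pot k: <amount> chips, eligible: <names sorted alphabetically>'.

Pot 1: 247 chips, eligible: B, D, E, F
Pot 2: 333 chips, eligible: D, E, F
Pot 3: 10 chips, eligible: D, E

Derivation:
Contributions: A=11, B=59, D=175, E=175, F=170
Folded: A, C
Pot levels (distinct totals of non-folded players): 59, 170, 175
Layer 1-59: A 11 + B 59 + D 59 + E 59 + F 59 = 247 chips; eligible B, D, E, F
Layer 60-170: 111 each from D, E, F = 111*3 = 333 chips; eligible D, E, F
Layer 171-175: 5 each from D, E = 5*2 = 10 chips; eligible D, E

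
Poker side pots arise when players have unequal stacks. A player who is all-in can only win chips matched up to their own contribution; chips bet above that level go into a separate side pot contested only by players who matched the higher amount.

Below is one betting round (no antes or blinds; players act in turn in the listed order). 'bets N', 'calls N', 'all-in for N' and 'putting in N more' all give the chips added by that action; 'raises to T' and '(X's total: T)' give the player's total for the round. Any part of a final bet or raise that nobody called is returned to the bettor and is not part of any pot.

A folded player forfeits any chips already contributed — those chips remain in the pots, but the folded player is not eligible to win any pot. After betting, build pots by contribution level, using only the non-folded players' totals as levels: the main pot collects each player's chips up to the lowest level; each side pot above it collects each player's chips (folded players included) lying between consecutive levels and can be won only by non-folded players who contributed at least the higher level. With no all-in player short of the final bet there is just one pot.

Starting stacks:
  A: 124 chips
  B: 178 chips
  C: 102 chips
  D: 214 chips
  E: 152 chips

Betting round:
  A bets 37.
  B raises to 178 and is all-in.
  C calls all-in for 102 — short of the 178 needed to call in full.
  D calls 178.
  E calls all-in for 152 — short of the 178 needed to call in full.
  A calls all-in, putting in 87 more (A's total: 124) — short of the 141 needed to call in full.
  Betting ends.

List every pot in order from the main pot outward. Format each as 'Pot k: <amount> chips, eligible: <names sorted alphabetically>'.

Contributions: A=124, B=178, C=102, D=178, E=152
Pot levels (distinct totals of non-folded players): 102, 124, 152, 178
Layer 1-102: 102 each from A, B, C, D, E = 102*5 = 510 chips; eligible A, B, C, D, E
Layer 103-124: 22 each from A, B, D, E = 22*4 = 88 chips; eligible A, B, D, E
Layer 125-152: 28 each from B, D, E = 28*3 = 84 chips; eligible B, D, E
Layer 153-178: 26 each from B, D = 26*2 = 52 chips; eligible B, D

Pot 1: 510 chips, eligible: A, B, C, D, E
Pot 2: 88 chips, eligible: A, B, D, E
Pot 3: 84 chips, eligible: B, D, E
Pot 4: 52 chips, eligible: B, D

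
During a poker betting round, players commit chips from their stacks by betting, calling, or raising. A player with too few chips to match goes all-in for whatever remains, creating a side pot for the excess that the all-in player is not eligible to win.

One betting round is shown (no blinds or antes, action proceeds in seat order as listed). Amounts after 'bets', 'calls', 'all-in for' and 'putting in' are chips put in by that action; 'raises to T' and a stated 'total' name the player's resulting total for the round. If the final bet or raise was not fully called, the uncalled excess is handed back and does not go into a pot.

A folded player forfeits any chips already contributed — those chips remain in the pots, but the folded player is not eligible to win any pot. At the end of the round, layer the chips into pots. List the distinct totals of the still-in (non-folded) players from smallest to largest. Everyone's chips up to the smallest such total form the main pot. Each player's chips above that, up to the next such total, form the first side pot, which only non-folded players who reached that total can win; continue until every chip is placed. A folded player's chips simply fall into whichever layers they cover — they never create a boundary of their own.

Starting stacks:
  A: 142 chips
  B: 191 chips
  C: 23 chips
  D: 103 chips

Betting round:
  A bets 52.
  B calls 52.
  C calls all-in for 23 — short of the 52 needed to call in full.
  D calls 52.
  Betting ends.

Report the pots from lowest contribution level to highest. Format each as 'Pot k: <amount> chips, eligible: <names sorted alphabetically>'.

Pot 1: 92 chips, eligible: A, B, C, D
Pot 2: 87 chips, eligible: A, B, D

Derivation:
Contributions: A=52, B=52, C=23, D=52
Pot levels (distinct totals of non-folded players): 23, 52
Layer 1-23: 23 each from A, B, C, D = 23*4 = 92 chips; eligible A, B, C, D
Layer 24-52: 29 each from A, B, D = 29*3 = 87 chips; eligible A, B, D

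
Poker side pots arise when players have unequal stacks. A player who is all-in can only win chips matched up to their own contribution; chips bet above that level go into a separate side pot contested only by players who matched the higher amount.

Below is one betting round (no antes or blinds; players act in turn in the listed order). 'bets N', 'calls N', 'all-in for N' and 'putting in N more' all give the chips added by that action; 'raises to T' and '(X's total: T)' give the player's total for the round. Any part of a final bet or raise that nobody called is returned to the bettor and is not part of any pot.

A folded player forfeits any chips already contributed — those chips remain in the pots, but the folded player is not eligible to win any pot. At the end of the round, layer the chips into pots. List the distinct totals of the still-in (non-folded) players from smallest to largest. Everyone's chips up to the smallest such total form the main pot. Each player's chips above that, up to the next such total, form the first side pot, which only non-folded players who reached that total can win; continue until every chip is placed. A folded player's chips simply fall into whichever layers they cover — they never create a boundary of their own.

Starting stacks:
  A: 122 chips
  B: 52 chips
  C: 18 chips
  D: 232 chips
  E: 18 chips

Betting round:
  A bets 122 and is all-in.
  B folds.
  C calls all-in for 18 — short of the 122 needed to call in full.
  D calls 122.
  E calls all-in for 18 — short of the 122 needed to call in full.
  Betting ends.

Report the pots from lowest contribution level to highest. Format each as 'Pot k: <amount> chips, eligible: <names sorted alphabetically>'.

Pot 1: 72 chips, eligible: A, C, D, E
Pot 2: 208 chips, eligible: A, D

Derivation:
Contributions: A=122, C=18, D=122, E=18
Folded: B
Pot levels (distinct totals of non-folded players): 18, 122
Layer 1-18: 18 each from A, C, D, E = 18*4 = 72 chips; eligible A, C, D, E
Layer 19-122: 104 each from A, D = 104*2 = 208 chips; eligible A, D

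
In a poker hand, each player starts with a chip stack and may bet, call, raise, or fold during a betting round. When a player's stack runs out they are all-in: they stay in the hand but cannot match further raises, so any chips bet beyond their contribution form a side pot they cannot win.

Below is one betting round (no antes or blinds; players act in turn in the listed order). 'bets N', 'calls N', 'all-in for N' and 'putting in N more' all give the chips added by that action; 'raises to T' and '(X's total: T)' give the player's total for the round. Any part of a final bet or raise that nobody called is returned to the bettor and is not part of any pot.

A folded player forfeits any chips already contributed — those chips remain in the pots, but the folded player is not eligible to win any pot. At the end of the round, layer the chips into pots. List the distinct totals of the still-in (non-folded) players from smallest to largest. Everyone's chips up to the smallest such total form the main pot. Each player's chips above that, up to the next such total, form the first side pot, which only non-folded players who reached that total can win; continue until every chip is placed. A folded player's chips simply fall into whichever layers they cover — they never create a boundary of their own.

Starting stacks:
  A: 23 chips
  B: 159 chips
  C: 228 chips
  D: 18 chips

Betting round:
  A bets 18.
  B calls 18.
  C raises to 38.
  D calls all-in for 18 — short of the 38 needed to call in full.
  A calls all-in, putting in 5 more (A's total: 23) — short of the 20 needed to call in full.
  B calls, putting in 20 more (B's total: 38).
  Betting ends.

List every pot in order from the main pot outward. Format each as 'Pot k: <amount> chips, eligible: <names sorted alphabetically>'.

Contributions: A=23, B=38, C=38, D=18
Pot levels (distinct totals of non-folded players): 18, 23, 38
Layer 1-18: 18 each from A, B, C, D = 18*4 = 72 chips; eligible A, B, C, D
Layer 19-23: 5 each from A, B, C = 5*3 = 15 chips; eligible A, B, C
Layer 24-38: 15 each from B, C = 15*2 = 30 chips; eligible B, C

Pot 1: 72 chips, eligible: A, B, C, D
Pot 2: 15 chips, eligible: A, B, C
Pot 3: 30 chips, eligible: B, C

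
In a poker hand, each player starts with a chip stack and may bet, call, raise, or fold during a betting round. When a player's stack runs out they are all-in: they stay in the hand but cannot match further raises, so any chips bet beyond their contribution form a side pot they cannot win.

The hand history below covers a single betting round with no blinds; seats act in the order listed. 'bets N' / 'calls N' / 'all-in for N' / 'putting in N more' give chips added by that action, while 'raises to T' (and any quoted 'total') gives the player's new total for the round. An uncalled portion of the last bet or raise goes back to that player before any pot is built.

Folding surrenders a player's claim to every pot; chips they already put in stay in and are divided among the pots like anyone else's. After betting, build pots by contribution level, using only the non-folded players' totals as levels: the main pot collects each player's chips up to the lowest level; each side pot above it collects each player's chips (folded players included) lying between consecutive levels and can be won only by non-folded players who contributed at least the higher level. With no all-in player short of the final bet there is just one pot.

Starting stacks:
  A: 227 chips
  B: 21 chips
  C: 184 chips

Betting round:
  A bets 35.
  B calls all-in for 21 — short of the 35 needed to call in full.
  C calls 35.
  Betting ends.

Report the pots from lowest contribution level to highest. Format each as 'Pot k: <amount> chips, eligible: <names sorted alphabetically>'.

Pot 1: 63 chips, eligible: A, B, C
Pot 2: 28 chips, eligible: A, C

Derivation:
Contributions: A=35, B=21, C=35
Pot levels (distinct totals of non-folded players): 21, 35
Layer 1-21: 21 each from A, B, C = 21*3 = 63 chips; eligible A, B, C
Layer 22-35: 14 each from A, C = 14*2 = 28 chips; eligible A, C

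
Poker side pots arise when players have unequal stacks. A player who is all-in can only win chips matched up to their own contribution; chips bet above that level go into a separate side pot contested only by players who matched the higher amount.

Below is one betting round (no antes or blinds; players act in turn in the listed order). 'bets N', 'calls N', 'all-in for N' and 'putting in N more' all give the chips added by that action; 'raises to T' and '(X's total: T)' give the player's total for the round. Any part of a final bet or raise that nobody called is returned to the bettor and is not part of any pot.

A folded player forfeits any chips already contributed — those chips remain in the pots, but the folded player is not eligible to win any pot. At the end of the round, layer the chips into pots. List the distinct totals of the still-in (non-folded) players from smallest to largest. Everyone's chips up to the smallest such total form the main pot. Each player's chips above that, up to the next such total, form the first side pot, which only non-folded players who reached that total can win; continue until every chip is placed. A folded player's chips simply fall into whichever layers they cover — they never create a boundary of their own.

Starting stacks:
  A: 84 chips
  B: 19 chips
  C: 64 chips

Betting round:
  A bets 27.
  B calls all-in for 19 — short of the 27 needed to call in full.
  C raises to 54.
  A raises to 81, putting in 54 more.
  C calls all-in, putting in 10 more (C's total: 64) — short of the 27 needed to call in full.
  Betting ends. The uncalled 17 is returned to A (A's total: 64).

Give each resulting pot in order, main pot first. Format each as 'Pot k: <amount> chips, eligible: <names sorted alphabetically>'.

Pot 1: 57 chips, eligible: A, B, C
Pot 2: 90 chips, eligible: A, C

Derivation:
Contributions (after 17 returned to A): A=64, B=19, C=64
Pot levels (distinct totals of non-folded players): 19, 64
Layer 1-19: 19 each from A, B, C = 19*3 = 57 chips; eligible A, B, C
Layer 20-64: 45 each from A, C = 45*2 = 90 chips; eligible A, C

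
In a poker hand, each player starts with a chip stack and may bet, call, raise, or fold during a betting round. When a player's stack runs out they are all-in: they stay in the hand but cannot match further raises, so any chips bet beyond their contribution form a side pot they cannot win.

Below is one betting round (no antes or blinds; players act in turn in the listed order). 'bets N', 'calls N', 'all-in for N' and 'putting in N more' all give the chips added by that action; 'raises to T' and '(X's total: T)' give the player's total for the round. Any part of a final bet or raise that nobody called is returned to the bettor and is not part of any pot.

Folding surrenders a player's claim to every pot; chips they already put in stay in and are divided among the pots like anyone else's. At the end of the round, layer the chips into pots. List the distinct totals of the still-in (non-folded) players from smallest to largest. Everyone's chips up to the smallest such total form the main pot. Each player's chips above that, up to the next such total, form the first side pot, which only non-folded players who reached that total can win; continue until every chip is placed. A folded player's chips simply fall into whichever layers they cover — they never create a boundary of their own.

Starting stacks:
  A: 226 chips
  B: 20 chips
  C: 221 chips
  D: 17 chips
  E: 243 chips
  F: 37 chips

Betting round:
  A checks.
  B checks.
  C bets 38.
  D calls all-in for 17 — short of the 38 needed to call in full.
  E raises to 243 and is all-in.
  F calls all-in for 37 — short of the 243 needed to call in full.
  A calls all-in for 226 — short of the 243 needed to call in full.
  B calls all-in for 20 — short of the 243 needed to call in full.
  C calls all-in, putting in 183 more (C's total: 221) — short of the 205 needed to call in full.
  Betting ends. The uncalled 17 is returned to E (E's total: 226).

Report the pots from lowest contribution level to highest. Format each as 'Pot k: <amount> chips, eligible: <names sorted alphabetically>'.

Pot 1: 102 chips, eligible: A, B, C, D, E, F
Pot 2: 15 chips, eligible: A, B, C, E, F
Pot 3: 68 chips, eligible: A, C, E, F
Pot 4: 552 chips, eligible: A, C, E
Pot 5: 10 chips, eligible: A, E

Derivation:
Contributions (after 17 returned to E): A=226, B=20, C=221, D=17, E=226, F=37
Pot levels (distinct totals of non-folded players): 17, 20, 37, 221, 226
Layer 1-17: 17 each from A, B, C, D, E, F = 17*6 = 102 chips; eligible A, B, C, D, E, F
Layer 18-20: 3 each from A, B, C, E, F = 3*5 = 15 chips; eligible A, B, C, E, F
Layer 21-37: 17 each from A, C, E, F = 17*4 = 68 chips; eligible A, C, E, F
Layer 38-221: 184 each from A, C, E = 184*3 = 552 chips; eligible A, C, E
Layer 222-226: 5 each from A, E = 5*2 = 10 chips; eligible A, E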